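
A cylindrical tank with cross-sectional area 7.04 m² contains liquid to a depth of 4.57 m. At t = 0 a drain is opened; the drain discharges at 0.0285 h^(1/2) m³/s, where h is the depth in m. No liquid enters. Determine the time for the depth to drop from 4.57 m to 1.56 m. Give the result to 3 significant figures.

A dh/dt = −Q_out = −0.0285 √h.
Separate and integrate: 2(√h − √h₀) = −(0.0285/A) t.
t = 2A(√h₀ − √h)/0.0285 = 2·7.04·(√4.57 − √1.56)/0.0285
  = 14.080 × (2.1378 − 1.2490) / 0.0285 = 439.08 s.

439 s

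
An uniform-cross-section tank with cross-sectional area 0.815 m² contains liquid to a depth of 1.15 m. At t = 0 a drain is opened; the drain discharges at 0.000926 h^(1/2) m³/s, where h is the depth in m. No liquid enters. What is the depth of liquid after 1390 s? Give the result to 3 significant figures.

Volume balance on the tank: A dh/dt = −0.000926 √h.
Separate and integrate: 2(√h − √h₀) = −(0.000926/A) t.
√h = √1.15 − 0.000926·1390/(2·0.815) = 1.0724 − 0.78966 = 0.28272.
h = 0.28272² = 0.079933 m.

0.0799 m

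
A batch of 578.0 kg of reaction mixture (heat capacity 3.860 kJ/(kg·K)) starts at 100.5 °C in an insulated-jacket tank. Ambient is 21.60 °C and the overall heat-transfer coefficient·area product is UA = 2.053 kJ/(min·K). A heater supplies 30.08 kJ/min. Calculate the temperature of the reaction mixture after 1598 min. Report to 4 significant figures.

51.02 °C

Lumped-capacitance energy balance: M c_p dT/dt = UA(T_amb − T) + Q̇.
dT/dt = (T_ss − T)/τ with T_ss = T_amb + Q̇/UA = 21.60 + 30.08/2.053 = 36.2517 °C, τ = M c_p/UA = 578.0·3.860/2.053 = 1086.74 min.
T approaches T_ss exponentially: T(t) = T_ss + (T₀ − T_ss) e^(−t/τ).
T(1598) = 36.2517 + (64.2483)·0.229822 = 51.0174 °C.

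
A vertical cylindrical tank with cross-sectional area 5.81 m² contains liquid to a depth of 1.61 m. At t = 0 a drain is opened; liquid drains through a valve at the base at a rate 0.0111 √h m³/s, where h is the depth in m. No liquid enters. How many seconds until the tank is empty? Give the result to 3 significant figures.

1330 s

Accumulation of liquid (constant cross-section A): A dh/dt = −0.0111 √h.
∫ h^(−1/2) dh = −(0.0111/A) ∫ dt, giving 2√h = 2√h₀ − (0.0111/A) t.
Set h = 0: 2√h₀ = (0.0111/A) t_empty ⇒ t_empty = 2A√h₀/0.0111.
t_empty = 2·5.81·√1.61/0.0111 = 11.620·1.2689/0.0111 = 1328.3 s.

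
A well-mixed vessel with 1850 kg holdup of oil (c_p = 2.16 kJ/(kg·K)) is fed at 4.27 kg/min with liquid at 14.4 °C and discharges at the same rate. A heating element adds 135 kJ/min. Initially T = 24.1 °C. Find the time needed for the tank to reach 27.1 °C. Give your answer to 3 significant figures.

405 min

Unsteady energy balance on the tank contents: M c_p dT/dt = ṁ c_p (T_in − T) + 135.
τ = M/ṁ = 433.26 min; T_ss = T_in + Q̇/(ṁ c_p) = 29.037 °C.
T(t) = T_ss + (T₀ − T_ss) e^(−t/τ). Set T = 27.1:
e^(−t/τ) = (27.1 − 29.037)/(24.1 − 29.037) = 0.39234
t = −433.26 · ln(0.39234) = 405.36 min.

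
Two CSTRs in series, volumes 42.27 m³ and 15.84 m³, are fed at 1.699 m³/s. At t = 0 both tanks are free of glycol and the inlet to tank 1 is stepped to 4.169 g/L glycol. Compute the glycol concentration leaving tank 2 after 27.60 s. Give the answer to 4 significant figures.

2.100 g/L

Time constants: τᵢ = Vᵢ/Q for each well-mixed tank.
τ₁ = 42.27/1.699 = 24.8793 s; τ₂ = 15.84/1.699 = 9.32313 s.
Solving the cascade with C₁(0)=C₂(0)=0 gives C₂(t) = C_in[1 − (τ₁ e^(−t/τ₁) − τ₂ e^(−t/τ₂))/(τ₁ − τ₂)].
At t = 27.60: e^(−t/τ₁) = 0.329772, e^(−t/τ₂) = 0.0517993.
C₂ = 4.169·[1 − (24.8793·0.329772 − 9.32313·0.0517993)/(15.5562)] = 4.169·0.503634 = 2.09965 g/L.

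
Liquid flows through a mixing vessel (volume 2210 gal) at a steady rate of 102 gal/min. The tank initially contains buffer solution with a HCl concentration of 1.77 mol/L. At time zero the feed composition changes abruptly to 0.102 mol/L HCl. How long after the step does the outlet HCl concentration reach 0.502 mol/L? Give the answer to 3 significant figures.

30.9 min

Species balance: V dC/dt = Q(C_in − C) ⇒ τ = V/Q = 21.667 min.
C(t) = C_in + (C₀ − C_in) e^(−t/τ). Set C = 0.502 and solve for t:
e^(−t/τ) = (C − C_in)/(C₀ − C_in) = (0.502 − 0.102)/(1.77 − 0.102) = 0.23981
t = −τ ln(…) = 21.667 × 1.4279 = 30.938 min.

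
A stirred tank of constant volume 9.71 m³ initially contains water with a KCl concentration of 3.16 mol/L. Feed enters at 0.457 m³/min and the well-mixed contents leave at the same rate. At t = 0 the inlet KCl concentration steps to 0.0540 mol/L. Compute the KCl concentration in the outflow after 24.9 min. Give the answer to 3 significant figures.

1.02 mol/L

Unsteady species balance (constant V, well mixed): V dC/dt = Q(C_in − C).
Rewrite as dC/dt + C/τ = C_in/τ, τ = V/Q = 21.247 min.
This is linear first-order; C(t) = C_in + (C₀ − C_in) e^(−t/τ).
C(24.9) = 0.0540 + (3.16 − 0.0540)·e^(−24.9/21.247) = 0.0540 + (3.1060)·0.30977 = 1.0162 mol/L.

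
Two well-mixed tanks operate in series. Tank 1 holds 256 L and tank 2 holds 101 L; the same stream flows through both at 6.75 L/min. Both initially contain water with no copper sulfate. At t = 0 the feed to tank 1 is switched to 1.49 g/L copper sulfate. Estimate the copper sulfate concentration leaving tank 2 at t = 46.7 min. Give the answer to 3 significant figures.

Species balance on tank i: dCᵢ/dt = (Cᵢ₋₁ − Cᵢ)/τᵢ with τᵢ = Vᵢ/Q.
τ₁ = 256/6.75 = 37.926 min; τ₂ = 101/6.75 = 14.963 min.
Tank 1: C₁ = C_in(1 − e^(−t/τ₁)). Tank 2 (τ₁ ≠ τ₂): C₂ = C_in[1 − (τ₁ e^(−t/τ₁) − τ₂ e^(−t/τ₂))/(τ₁ − τ₂)].
At t = 46.7: e^(−t/τ₁) = 0.29190, e^(−t/τ₂) = 0.044111.
C₂ = 1.49·[1 − (37.926·0.29190 − 14.963·0.044111)/(22.963)] = 1.49·0.54664 = 0.81449 g/L.

0.814 g/L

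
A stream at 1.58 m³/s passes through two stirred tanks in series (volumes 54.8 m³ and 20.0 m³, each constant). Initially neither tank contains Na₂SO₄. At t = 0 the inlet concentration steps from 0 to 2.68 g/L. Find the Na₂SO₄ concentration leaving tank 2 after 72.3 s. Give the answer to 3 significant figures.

Time constants: τᵢ = Vᵢ/Q for each well-mixed tank.
τ₁ = 54.8/1.58 = 34.684 s; τ₂ = 20.0/1.58 = 12.658 s.
Tank 1: C₁ = C_in(1 − e^(−t/τ₁)). Tank 2 (τ₁ ≠ τ₂): C₂ = C_in[1 − (τ₁ e^(−t/τ₁) − τ₂ e^(−t/τ₂))/(τ₁ − τ₂)].
At t = 72.3: e^(−t/τ₁) = 0.12436, e^(−t/τ₂) = 0.0033070.
C₂ = 2.68·[1 − (34.684·0.12436 − 12.658·0.0033070)/(22.025)] = 2.68·0.80607 = 2.1603 g/L.

2.16 g/L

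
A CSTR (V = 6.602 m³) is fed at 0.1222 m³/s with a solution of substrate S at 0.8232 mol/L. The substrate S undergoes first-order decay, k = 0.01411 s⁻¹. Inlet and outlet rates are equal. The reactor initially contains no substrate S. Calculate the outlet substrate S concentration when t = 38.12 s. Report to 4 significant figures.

0.3324 mol/L

V dC/dt = Q(C_in − C) − k V C.
dC/dt = (Q/V) C_in − (Q/V + k) C; effective rate a = Q/V + k = 0.0185095 + 0.01411 = 0.0326195 s⁻¹.
C_ss = Q C_in/(Q + kV) = 0.467114 mol/L; C(t) = C_ss + (C₀ − C_ss) e^(−a t).
C(38.12) = 0.467114 + (-0.467114)·e^(−0.0326195·38.12) = 0.467114 + (-0.467114)·0.288386 = 0.332405 mol/L.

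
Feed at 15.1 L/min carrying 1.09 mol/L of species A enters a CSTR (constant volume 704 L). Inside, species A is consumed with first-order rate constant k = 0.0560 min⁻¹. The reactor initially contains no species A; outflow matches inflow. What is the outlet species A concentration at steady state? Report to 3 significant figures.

0.302 mol/L

V dC/dt = Q(C_in − C) − k V C.
Steady state (dC/dt = 0): C_ss = Q C_in/(Q + kV) = C_in/(1 + kV/Q).
C_ss = 15.1·1.09/(15.1 + 0.0560·704) = 16.459/54.524 = 0.30187 mol/L.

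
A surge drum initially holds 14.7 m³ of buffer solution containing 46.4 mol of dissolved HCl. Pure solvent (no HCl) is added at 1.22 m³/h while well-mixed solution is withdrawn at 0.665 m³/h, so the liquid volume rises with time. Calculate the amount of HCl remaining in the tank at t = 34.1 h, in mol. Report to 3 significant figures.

17.2 mol

Let m(t) be the amount of HCl. Volume: V(t) = V₀ + (Q_in − Q_out) t = 14.7 + 0.55500 t; V(34.1) = 33.626 m³.
Species balance (pure solvent in): dm/dt = −Q_out · m/V(t).
dm/m = −Q_out dt/(V₀ + 0.55500 t); integrating gives ln(m/m₀) = −(Q_out/(Q_in−Q_out)) ln(V/V₀).
m = m₀ (V₀/V)^(Q_out/(Q_in−Q_out)) = 46.4 × (14.7/33.626)^(1.1982) = 17.216 mol.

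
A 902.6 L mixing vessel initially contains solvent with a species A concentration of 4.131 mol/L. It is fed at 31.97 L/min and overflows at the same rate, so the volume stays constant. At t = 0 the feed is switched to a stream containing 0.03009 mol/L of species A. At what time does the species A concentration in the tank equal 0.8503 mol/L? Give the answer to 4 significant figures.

Unsteady species balance (constant V, well mixed): V dC/dt = Q(C_in − C), so τ = V/Q = 28.2327 min.
C(t) = C_in + (C₀ − C_in) e^(−t/τ). Set C = 0.8503 and solve for t:
e^(−t/τ) = (C − C_in)/(C₀ − C_in) = (0.8503 − 0.03009)/(4.131 − 0.03009) = 0.200007
t = −τ ln(…) = 28.2327 × 1.60940 = 45.4378 min.

45.44 min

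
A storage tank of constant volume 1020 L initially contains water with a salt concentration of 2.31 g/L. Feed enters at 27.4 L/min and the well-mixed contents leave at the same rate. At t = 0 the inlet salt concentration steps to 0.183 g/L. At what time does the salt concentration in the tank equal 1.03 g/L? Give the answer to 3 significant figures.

Species balance: V dC/dt = Q(C_in − C) ⇒ τ = V/Q = 37.226 min.
C(t) = C_in + (C₀ − C_in) e^(−t/τ). Set C = 1.03 and solve for t:
e^(−t/τ) = (C − C_in)/(C₀ − C_in) = (1.03 − 0.183)/(2.31 − 0.183) = 0.39821
t = −τ ln(…) = 37.226 × 0.92077 = 34.277 min.

34.3 min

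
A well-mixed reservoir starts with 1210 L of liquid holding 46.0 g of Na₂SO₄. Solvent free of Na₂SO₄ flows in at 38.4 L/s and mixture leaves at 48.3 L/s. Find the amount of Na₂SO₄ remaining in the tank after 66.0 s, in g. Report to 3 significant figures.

Total volume: dV/dt = Q_in − Q_out = -9.9000 L/s, so V(t) = 1210 − 9.9000 t and V(66.0) = 556.60 L.
No Na₂SO₄ enters, so dm/dt = −Q_out · (m/V).
Separate: dm/m = −Q_out dt/V(t) ⇒ ln(m/m₀) = −(Q_out/(Q_in−Q_out)) ln(V/V₀).
m = m₀ (V₀/V)^(Q_out/(Q_in−Q_out)) = 46.0 × (1210/556.60)^(-4.8788) = 1.0409 g.

1.04 g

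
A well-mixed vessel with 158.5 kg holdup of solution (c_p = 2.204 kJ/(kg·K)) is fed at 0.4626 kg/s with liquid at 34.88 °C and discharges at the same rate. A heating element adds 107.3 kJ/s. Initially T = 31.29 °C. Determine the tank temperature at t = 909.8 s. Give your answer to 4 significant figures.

M c_p dT/dt = ṁ c_p (T_in − T) + Q̇.
τ = M/ṁ = 342.629 s; T_ss = T_in + Q̇/(ṁ c_p) = 34.88 + 107.3/(0.4626·2.204) = 140.120 °C.
Integrating: T(t) = T_ss + (T₀ − T_ss) e^(−t/τ).
T(909.8) = 140.120 + (-108.830)·e^(−909.8/342.629) = 140.120 + (-108.830)·0.0702740 = 132.472 °C.

132.5 °C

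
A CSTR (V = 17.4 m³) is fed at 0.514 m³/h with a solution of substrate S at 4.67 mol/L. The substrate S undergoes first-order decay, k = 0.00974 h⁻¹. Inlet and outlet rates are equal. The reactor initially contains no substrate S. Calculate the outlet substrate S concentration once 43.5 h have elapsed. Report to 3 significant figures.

V dC/dt = Q(C_in − C) − k V C.
This is linear with rate a = Q/V + k = 0.039280 h⁻¹.
C_ss = Q C_in/(Q + kV) = 3.5120 mol/L; C(t) = C_ss + (C₀ − C_ss) e^(−a t).
C(43.5) = 3.5120 + (-3.5120)·e^(−0.039280·43.5) = 3.5120 + (-3.5120)·0.18110 = 2.8760 mol/L.

2.88 mol/L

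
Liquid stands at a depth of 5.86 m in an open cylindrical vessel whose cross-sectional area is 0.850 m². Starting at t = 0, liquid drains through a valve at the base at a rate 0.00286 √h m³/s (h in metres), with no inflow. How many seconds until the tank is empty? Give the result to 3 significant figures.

1440 s

A dh/dt = −Q_out = −0.00286 √h.
Separate and integrate: 2(√h − √h₀) = −(0.00286/A) t.
Set h = 0: 2√h₀ = (0.00286/A) t_empty ⇒ t_empty = 2A√h₀/0.00286.
t_empty = 2·0.850·√5.86/0.00286 = 1.7000·2.4207/0.00286 = 1438.9 s.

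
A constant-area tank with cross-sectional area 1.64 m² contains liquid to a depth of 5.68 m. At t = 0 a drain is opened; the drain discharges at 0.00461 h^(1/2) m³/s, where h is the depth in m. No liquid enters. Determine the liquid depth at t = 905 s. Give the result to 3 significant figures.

1.24 m

A dh/dt = −Q_out = −0.00461 √h.
Separate and integrate: 2(√h − √h₀) = −(0.00461/A) t.
√h = √5.68 − 0.00461·905/(2·1.64) = 2.3833 − 1.2720 = 1.1113.
h = 1.1113² = 1.2350 m.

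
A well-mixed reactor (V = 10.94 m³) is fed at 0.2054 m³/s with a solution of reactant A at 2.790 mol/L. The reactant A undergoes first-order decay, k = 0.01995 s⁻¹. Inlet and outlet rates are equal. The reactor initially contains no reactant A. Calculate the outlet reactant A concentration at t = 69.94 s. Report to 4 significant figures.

Accumulation = in − out − consumed: V dC/dt = Q C_in − Q C − k V C.
dC/dt = (Q/V) C_in − (Q/V + k) C; effective rate a = Q/V + k = 0.0187751 + 0.01995 = 0.0387251 s⁻¹.
C_ss = Q C_in/(Q + kV) = 1.35268 mol/L; C(t) = C_ss + (C₀ − C_ss) e^(−a t).
C(69.94) = 1.35268 + (-1.35268)·e^(−0.0387251·69.94) = 1.35268 + (-1.35268)·0.0666409 = 1.26253 mol/L.

1.263 mol/L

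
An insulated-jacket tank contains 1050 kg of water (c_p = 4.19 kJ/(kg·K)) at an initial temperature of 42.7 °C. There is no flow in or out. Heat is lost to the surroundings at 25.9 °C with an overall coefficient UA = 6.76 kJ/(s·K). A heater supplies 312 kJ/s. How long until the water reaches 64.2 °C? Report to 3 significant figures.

M c_p dT/dt = −UA(T − T_amb) + Q̇.
τ = M c_p/UA = 650.81 s; T_ss = T_amb + Q̇/UA = 25.9 + 312/6.76 = 72.054 °C.
T(t) = T_ss + (T₀ − T_ss)e^(−t/τ); set T = 64.2:
t = −τ ln[(T − T_ss)/(T₀ − T_ss)] = −650.81 · ln(0.26756) = 858.05 s.

858 s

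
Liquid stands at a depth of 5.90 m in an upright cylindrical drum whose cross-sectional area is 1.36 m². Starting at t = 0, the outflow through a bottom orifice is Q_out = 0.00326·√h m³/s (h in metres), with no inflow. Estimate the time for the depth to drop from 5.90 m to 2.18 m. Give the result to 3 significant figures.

With no inflow, A dh/dt = −0.00326 √h.
∫ h^(−1/2) dh = −(0.00326/A) ∫ dt, giving 2√h = 2√h₀ − (0.00326/A) t.
t = 2A(√h₀ − √h)/0.00326 = 2·1.36·(√5.90 − √2.18)/0.00326
  = 2.7200 × (2.4290 − 1.4765) / 0.00326 = 794.73 s.

795 s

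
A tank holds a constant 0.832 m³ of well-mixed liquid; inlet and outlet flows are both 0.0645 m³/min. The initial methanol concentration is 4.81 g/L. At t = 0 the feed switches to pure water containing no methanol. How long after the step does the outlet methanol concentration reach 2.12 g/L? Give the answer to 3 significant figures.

10.6 min

Transient balance on the dissolved component: V dC/dt = Q(C_in − C), so τ = V/Q = 12.899 min.
C(t) = C_in + (C₀ − C_in) e^(−t/τ). Set C = 2.12 and solve for t:
e^(−t/τ) = (C − C_in)/(C₀ − C_in) = (2.12 − 0)/(4.81 − 0) = 0.44075
t = −τ ln(…) = 12.899 × 0.81928 = 10.568 min.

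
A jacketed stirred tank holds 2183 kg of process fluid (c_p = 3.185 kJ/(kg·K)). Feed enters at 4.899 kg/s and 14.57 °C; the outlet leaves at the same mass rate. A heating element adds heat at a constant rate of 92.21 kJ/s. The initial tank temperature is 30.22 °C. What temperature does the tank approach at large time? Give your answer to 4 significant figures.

20.48 °C

Heat balance on the well-mixed liquid: M c_p dT/dt = ṁ c_p (T_in − T) + 92.21.
At steady state dT/dt = 0 ⇒ T_ss = T_in + Q̇/(ṁ c_p) = 14.57 + 92.21/(4.899·3.185) = 20.4796 °C.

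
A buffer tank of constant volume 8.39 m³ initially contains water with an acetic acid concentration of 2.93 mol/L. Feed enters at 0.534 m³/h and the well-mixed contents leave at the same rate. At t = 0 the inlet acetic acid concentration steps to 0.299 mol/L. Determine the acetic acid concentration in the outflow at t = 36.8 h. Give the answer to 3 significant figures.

0.552 mol/L

Accumulation = in − out for the solute gives V dC/dt = Q(C_in − C).
So dC/dt = (C_in − C)/τ with τ = V/Q = 8.39/0.534 = 15.712 h.
Solution: C(t) = C_in + (C₀ − C_in) e^(−t/τ).
C(36.8) = 0.299 + (2.93 − 0.299)·e^(−36.8/15.712) = 0.299 + (2.6310)·0.096114 = 0.55188 mol/L.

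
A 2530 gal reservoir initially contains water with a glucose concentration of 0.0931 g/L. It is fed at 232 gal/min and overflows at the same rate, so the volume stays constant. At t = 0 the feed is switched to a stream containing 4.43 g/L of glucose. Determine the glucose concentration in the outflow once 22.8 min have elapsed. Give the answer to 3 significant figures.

3.89 g/L

Transient balance on the dissolved component: V dC/dt = Q(C_in − C).
Time constant τ = V/Q = 2530/232 = 10.905 min.
C approaches C_in exponentially: C(t) = C_in + (C₀ − C_in) e^(−t/τ).
C(22.8) = 4.43 + (0.0931 − 4.43)·e^(−22.8/10.905) = 4.43 + (-4.3369)·0.12359 = 3.8940 g/L.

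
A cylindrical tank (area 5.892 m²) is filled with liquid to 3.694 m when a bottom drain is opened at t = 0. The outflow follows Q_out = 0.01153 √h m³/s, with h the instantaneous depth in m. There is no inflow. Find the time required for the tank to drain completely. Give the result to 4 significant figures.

1964 s

A dh/dt = −Q_out = −0.01153 √h.
This is separable: 2 d(√h)/dt = −0.01153/A, so √h = √h₀ − (0.01153/(2A)) t.
Set h = 0: 2√h₀ = (0.01153/A) t_empty ⇒ t_empty = 2A√h₀/0.01153.
t_empty = 2·5.892·√3.694/0.01153 = 11.7840·1.92198/0.01153 = 1964.32 s.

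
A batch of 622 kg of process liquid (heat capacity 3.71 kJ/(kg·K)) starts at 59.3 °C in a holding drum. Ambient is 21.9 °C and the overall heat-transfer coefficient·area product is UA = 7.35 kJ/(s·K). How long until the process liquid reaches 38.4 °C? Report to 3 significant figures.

Lumped-capacitance energy balance: M c_p dT/dt = UA(T_amb − T).
τ = M c_p/UA = 313.96 s; T_ss = T_amb = 21.900 °C.
T(t) = T_ss + (T₀ − T_ss)e^(−t/τ); set T = 38.4:
t = −τ ln[(T − T_ss)/(T₀ − T_ss)] = −313.96 · ln(0.44118) = 256.92 s.

257 s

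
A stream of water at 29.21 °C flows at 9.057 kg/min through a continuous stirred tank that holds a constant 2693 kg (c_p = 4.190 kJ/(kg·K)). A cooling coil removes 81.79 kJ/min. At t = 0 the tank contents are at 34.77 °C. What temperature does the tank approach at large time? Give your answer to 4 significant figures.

First-law balance (no shaft work): M c_p dT/dt = ṁ c_p (T_in − T) − 81.79.
At steady state dT/dt = 0 ⇒ T_ss = T_in − Q̇/(ṁ c_p) = 29.21 − 81.79/(9.057·4.190) = 27.0547 °C.

27.05 °C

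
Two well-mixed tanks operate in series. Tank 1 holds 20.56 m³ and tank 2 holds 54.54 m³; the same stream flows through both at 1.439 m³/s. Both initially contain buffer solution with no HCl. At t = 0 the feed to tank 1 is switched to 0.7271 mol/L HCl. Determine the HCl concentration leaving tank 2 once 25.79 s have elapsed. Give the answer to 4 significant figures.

0.2085 mol/L

Time constants: τᵢ = Vᵢ/Q for each well-mixed tank.
τ₁ = 20.56/1.439 = 14.2877 s; τ₂ = 54.54/1.439 = 37.9013 s.
Tank 1: C₁ = C_in(1 − e^(−t/τ₁)). Tank 2 (τ₁ ≠ τ₂): C₂ = C_in[1 − (τ₁ e^(−t/τ₁) − τ₂ e^(−t/τ₂))/(τ₁ − τ₂)].
At t = 25.79: e^(−t/τ₁) = 0.164466, e^(−t/τ₂) = 0.506388.
C₂ = 0.7271·[1 − (14.2877·0.164466 − 37.9013·0.506388)/(-23.6136)] = 0.7271·0.286728 = 0.208480 mol/L.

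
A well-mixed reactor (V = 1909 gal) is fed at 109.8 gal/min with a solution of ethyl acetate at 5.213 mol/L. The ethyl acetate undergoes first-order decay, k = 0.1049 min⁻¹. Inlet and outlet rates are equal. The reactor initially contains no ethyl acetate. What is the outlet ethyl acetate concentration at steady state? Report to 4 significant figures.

Species balance: V dC/dt = Q C_in − Q C − k V C.
Steady state (dC/dt = 0): C_ss = Q C_in/(Q + kV) = C_in/(1 + kV/Q).
C_ss = 109.8·5.213/(109.8 + 0.1049·1909) = 572.387/310.054 = 1.84609 mol/L.

1.846 mol/L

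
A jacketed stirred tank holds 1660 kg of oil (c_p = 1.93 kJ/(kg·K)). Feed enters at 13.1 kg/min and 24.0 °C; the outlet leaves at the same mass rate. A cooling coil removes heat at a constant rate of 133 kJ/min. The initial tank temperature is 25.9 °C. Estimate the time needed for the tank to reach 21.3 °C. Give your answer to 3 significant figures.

Unsteady energy balance on the tank contents: M c_p dT/dt = ṁ c_p (T_in − T) − 133.
τ = M/ṁ = 126.72 min; T_ss = T_in − Q̇/(ṁ c_p) = 18.740 °C.
T(t) = T_ss + (T₀ − T_ss) e^(−t/τ). Set T = 21.3:
e^(−t/τ) = (21.3 − 18.740)/(25.9 − 18.740) = 0.35758
t = −126.72 · ln(0.35758) = 130.31 min.

130 min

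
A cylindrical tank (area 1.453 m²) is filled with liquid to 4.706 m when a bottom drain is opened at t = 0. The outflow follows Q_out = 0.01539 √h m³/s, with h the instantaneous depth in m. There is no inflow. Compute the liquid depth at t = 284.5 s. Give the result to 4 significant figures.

Volume balance on the tank: A dh/dt = −0.01539 √h.
Separate and integrate: 2(√h − √h₀) = −(0.01539/A) t.
√h = √4.706 − 0.01539·284.5/(2·1.453) = 2.16933 − 1.50669 = 0.662637.
h = 0.662637² = 0.439088 m.

0.4391 m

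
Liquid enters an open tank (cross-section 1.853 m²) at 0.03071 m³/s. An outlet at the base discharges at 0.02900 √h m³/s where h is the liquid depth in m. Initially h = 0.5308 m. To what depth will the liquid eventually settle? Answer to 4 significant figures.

1.121 m

A dh/dt = Q_in − 0.02900 √h. Steady state requires inflow = outflow:
Q_in = 0.02900 √h_ss ⇒ √h_ss = 0.03071/0.02900 = 1.05897.
h_ss = 1.05897² = 1.12141 m. (Since h₀ = 0.5308 m < h_ss, the level will rise toward this value.)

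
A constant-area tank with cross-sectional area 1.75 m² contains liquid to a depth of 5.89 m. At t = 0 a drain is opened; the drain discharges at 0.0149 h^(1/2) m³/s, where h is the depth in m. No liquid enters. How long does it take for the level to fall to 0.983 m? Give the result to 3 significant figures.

337 s

Volume balance on the tank: A dh/dt = −0.0149 √h.
Separate and integrate: 2(√h − √h₀) = −(0.0149/A) t.
t = 2A(√h₀ − √h)/0.0149 = 2·1.75·(√5.89 − √0.983)/0.0149
  = 3.5000 × (2.4269 − 0.99146) / 0.0149 = 337.19 s.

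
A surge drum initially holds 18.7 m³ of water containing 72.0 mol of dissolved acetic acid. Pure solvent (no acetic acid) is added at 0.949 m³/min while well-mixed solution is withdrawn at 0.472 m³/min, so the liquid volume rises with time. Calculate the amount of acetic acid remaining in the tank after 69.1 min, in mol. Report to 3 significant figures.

26.3 mol

Total volume: dV/dt = Q_in − Q_out = 0.47700 m³/min, so V(t) = 18.7 + 0.47700 t and V(69.1) = 51.661 m³.
Solute balance: dm/dt = 0 − Q_out C = −Q_out m/V(t).
Separate: dm/m = −Q_out dt/V(t) ⇒ ln(m/m₀) = −(Q_out/(Q_in−Q_out)) ln(V/V₀).
m = m₀ (V₀/V)^(Q_out/(Q_in−Q_out)) = 72.0 × (18.7/51.661)^(0.98952) = 26.341 mol.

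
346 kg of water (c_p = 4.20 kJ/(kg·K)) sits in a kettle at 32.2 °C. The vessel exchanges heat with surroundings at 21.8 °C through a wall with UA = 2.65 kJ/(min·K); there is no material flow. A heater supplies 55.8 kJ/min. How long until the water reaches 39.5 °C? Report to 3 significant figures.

634 min

M c_p dT/dt = −UA(T − T_amb) + Q̇.
τ = M c_p/UA = 548.38 min; T_ss = T_amb + Q̇/UA = 21.8 + 55.8/2.65 = 42.857 °C.
T(t) = T_ss + (T₀ − T_ss)e^(−t/τ); set T = 39.5:
t = −τ ln[(T − T_ss)/(T₀ − T_ss)] = −548.38 · ln(0.31498) = 633.51 min.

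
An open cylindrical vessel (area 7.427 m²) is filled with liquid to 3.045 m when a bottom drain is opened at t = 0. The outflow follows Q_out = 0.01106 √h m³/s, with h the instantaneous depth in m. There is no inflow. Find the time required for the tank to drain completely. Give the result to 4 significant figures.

With no inflow, A dh/dt = −0.01106 √h.
Separate and integrate: 2(√h − √h₀) = −(0.01106/A) t.
Tank is empty when √h = 0: t_empty = 2A√h₀/0.01106.
t_empty = 2·7.427·√3.045/0.01106 = 14.8540·1.74499/0.01106 = 2343.59 s.

2344 s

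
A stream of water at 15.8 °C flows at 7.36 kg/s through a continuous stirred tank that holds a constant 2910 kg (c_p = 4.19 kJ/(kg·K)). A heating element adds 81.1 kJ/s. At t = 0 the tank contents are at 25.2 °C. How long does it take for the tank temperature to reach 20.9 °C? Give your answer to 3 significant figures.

399 s

M c_p dT/dt = ṁ c_p (T_in − T) + Q̇.
τ = M/ṁ = 395.38 s; T_ss = T_in + Q̇/(ṁ c_p) = 18.430 °C.
T(t) = T_ss + (T₀ − T_ss) e^(−t/τ). Set T = 20.9:
e^(−t/τ) = (20.9 − 18.430)/(25.2 − 18.430) = 0.36486
t = −395.38 · ln(0.36486) = 398.64 s.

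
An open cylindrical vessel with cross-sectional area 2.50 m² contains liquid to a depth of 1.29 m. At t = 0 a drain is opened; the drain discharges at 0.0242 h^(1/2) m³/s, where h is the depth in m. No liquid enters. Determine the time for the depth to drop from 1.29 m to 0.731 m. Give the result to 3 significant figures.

58.0 s

A dh/dt = −Q_out = −0.0242 √h.
∫ h^(−1/2) dh = −(0.0242/A) ∫ dt, giving 2√h = 2√h₀ − (0.0242/A) t.
t = 2A(√h₀ − √h)/0.0242 = 2·2.50·(√1.29 − √0.731)/0.0242
  = 5.0000 × (1.1358 − 0.85499) / 0.0242 = 58.016 s.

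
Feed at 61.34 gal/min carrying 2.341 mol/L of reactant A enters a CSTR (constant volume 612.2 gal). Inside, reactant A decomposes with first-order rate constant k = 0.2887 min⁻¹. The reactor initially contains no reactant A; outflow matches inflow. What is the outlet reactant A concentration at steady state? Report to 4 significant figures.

Species balance: V dC/dt = Q C_in − Q C − k V C.
Steady state (dC/dt = 0): C_ss = Q C_in/(Q + kV) = C_in/(1 + kV/Q).
C_ss = 61.34·2.341/(61.34 + 0.2887·612.2) = 143.597/238.082 = 0.603140 mol/L.

0.6031 mol/L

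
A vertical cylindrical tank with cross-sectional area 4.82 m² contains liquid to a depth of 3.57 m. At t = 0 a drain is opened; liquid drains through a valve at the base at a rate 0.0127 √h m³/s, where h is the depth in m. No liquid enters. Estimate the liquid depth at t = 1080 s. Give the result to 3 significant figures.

0.218 m

A dh/dt = −Q_out = −0.0127 √h.
Separate and integrate: 2(√h − √h₀) = −(0.0127/A) t.
√h = √3.57 − 0.0127·1080/(2·4.82) = 1.8894 − 1.4228 = 0.46662.
h = 0.46662² = 0.21774 m.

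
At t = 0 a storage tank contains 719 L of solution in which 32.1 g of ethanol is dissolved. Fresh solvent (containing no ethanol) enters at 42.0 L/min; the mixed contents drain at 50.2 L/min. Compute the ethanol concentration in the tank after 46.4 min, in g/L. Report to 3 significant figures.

0.000942 g/L

Let m(t) be the amount of ethanol. Volume: V(t) = V₀ + (Q_in − Q_out) t = 719 − 8.2000 t; V(46.4) = 338.52 L.
Solute balance: dm/dt = 0 − Q_out C = −Q_out m/V(t).
Separate: dm/m = −Q_out dt/V(t) ⇒ ln(m/m₀) = −(Q_out/(Q_in−Q_out)) ln(V/V₀).
m = m₀ (V₀/V)^(Q_out/(Q_in−Q_out)) = 32.1 × (719/338.52)^(-6.1220) = 0.31896 g.
C = m/V = 0.31896/338.52 = 0.00094223 g/L.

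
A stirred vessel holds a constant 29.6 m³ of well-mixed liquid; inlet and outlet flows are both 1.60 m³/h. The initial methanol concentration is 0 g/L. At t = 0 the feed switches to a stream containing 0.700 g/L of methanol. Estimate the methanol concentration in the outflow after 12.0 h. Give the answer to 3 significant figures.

0.334 g/L

Unsteady species balance (constant V, well mixed): V dC/dt = Q(C_in − C).
Time constant τ = V/Q = 29.6/1.60 = 18.500 h.
This is linear first-order; C(t) = C_in + (C₀ − C_in) e^(−t/τ).
C(12.0) = 0.700 + (0 − 0.700)·e^(−12.0/18.500) = 0.700 + (-0.70000)·0.52275 = 0.33407 g/L.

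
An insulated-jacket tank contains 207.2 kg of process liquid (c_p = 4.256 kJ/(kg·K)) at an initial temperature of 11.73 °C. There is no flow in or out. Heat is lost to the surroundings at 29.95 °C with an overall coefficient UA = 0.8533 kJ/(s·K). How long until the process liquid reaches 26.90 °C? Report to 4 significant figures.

1847 s

M c_p dT/dt = −UA(T − T_amb).
τ = M c_p/UA = 1033.45 s; T_ss = T_amb = 29.9500 °C.
T(t) = T_ss + (T₀ − T_ss)e^(−t/τ); set T = 26.90:
t = −τ ln[(T − T_ss)/(T₀ − T_ss)] = −1033.45 · ln(0.167398) = 1847.17 s.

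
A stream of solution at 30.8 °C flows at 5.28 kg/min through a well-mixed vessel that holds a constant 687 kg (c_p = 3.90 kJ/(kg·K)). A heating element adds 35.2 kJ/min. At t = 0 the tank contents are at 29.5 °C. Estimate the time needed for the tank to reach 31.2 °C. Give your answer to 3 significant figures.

M c_p dT/dt = ṁ c_p (T_in − T) + Q̇.
τ = M/ṁ = 130.11 min; T_ss = T_in + Q̇/(ṁ c_p) = 32.509 °C.
T(t) = T_ss + (T₀ − T_ss) e^(−t/τ). Set T = 31.2:
e^(−t/τ) = (31.2 − 32.509)/(29.5 − 32.509) = 0.43510
t = −130.11 · ln(0.43510) = 108.28 min.

108 min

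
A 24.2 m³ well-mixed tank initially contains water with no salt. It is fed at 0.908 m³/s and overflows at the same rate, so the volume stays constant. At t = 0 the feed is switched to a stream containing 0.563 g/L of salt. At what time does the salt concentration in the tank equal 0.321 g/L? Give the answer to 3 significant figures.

Unsteady species balance (constant V, well mixed): V dC/dt = Q(C_in − C), so τ = V/Q = 26.652 s.
C(t) = C_in + (C₀ − C_in) e^(−t/τ). Set C = 0.321 and solve for t:
e^(−t/τ) = (C − C_in)/(C₀ − C_in) = (0.321 − 0.563)/(0 − 0.563) = 0.42984
t = −τ ln(…) = 26.652 × 0.84434 = 22.503 s.

22.5 s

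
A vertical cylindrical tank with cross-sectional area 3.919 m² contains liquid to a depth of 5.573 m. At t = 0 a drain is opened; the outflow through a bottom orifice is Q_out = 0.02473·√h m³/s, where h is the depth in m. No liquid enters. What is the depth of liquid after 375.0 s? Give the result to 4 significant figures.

With no inflow, A dh/dt = −0.02473 √h.
This is separable: 2 d(√h)/dt = −0.02473/A, so √h = √h₀ − (0.02473/(2A)) t.
√h = √5.573 − 0.02473·375.0/(2·3.919) = 2.36072 − 1.18318 = 1.17754.
h = 1.17754² = 1.38661 m.

1.387 m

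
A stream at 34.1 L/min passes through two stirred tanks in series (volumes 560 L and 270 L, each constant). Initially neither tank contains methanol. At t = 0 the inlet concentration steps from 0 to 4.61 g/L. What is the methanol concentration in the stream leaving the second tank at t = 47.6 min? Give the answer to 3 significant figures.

Time constants: τᵢ = Vᵢ/Q for each well-mixed tank.
τ₁ = 560/34.1 = 16.422 min; τ₂ = 270/34.1 = 7.9179 min.
Tank 1: C₁ = C_in(1 − e^(−t/τ₁)). Tank 2 (τ₁ ≠ τ₂): C₂ = C_in[1 − (τ₁ e^(−t/τ₁) − τ₂ e^(−t/τ₂))/(τ₁ − τ₂)].
At t = 47.6: e^(−t/τ₁) = 0.055106, e^(−t/τ₂) = 0.0024499.
C₂ = 4.61·[1 − (16.422·0.055106 − 7.9179·0.0024499)/(8.5044)] = 4.61·0.89587 = 4.1300 g/L.

4.13 g/L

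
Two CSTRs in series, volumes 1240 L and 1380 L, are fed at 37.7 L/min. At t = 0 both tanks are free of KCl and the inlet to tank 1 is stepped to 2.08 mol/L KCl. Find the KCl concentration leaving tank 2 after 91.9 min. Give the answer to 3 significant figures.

1.54 mol/L

Time constants: τᵢ = Vᵢ/Q for each well-mixed tank.
τ₁ = 1240/37.7 = 32.891 min; τ₂ = 1380/37.7 = 36.605 min.
Tank 1: C₁ = C_in(1 − e^(−t/τ₁)). Tank 2 (τ₁ ≠ τ₂): C₂ = C_in[1 − (τ₁ e^(−t/τ₁) − τ₂ e^(−t/τ₂))/(τ₁ − τ₂)].
At t = 91.9: e^(−t/τ₁) = 0.061173, e^(−t/τ₂) = 0.081219.
C₂ = 2.08·[1 − (32.891·0.061173 − 36.605·0.081219)/(-3.7135)] = 2.08·0.74122 = 1.5417 mol/L.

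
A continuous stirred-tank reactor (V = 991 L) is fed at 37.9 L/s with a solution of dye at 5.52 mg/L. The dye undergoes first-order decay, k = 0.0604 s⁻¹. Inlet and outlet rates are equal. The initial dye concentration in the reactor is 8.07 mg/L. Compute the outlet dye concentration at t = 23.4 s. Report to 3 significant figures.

Accumulation = in − out − consumed: V dC/dt = Q C_in − Q C − k V C.
dC/dt = (Q/V) C_in − (Q/V + k) C; effective rate a = Q/V + k = 0.038244 + 0.0604 = 0.098644 s⁻¹.
C_ss = Q C_in/(Q + kV) = 2.1401 mg/L; C(t) = C_ss + (C₀ − C_ss) e^(−a t).
C(23.4) = 2.1401 + (5.9299)·e^(−0.098644·23.4) = 2.1401 + (5.9299)·0.099433 = 2.7297 mg/L.

2.73 mg/L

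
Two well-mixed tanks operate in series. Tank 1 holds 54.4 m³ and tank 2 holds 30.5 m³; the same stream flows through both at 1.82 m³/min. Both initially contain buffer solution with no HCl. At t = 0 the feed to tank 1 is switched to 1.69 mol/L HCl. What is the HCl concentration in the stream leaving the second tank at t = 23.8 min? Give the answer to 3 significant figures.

0.476 mol/L

Time constants: τᵢ = Vᵢ/Q for each well-mixed tank.
τ₁ = 54.4/1.82 = 29.890 min; τ₂ = 30.5/1.82 = 16.758 min.
Solving the cascade with C₁(0)=C₂(0)=0 gives C₂(t) = C_in[1 − (τ₁ e^(−t/τ₁) − τ₂ e^(−t/τ₂))/(τ₁ − τ₂)].
At t = 23.8: e^(−t/τ₁) = 0.45102, e^(−t/τ₂) = 0.24167.
C₂ = 1.69·[1 − (29.890·0.45102 − 16.758·0.24167)/(13.132)] = 1.69·0.28182 = 0.47628 mol/L.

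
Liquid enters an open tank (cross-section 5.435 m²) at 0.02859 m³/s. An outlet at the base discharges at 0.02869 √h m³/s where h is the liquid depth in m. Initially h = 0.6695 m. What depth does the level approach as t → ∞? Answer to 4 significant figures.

0.9930 m

A dh/dt = Q_in − 0.02869 √h. Steady state requires inflow = outflow:
Q_in = 0.02869 √h_ss ⇒ √h_ss = 0.02859/0.02869 = 0.996514.
h_ss = 0.996514² = 0.993041 m. (Since h₀ = 0.6695 m < h_ss, the level will rise toward this value.)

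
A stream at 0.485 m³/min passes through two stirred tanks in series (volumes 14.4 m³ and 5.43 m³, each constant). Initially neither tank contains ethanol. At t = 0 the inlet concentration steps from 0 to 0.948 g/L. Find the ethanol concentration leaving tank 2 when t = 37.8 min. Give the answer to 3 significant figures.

Species balance on tank i: dCᵢ/dt = (Cᵢ₋₁ − Cᵢ)/τᵢ with τᵢ = Vᵢ/Q.
τ₁ = 14.4/0.485 = 29.691 min; τ₂ = 5.43/0.485 = 11.196 min.
Solving the cascade with C₁(0)=C₂(0)=0 gives C₂(t) = C_in[1 − (τ₁ e^(−t/τ₁) − τ₂ e^(−t/τ₂))/(τ₁ − τ₂)].
At t = 37.8: e^(−t/τ₁) = 0.27996, e^(−t/τ₂) = 0.034176.
C₂ = 0.948·[1 − (29.691·0.27996 − 11.196·0.034176)/(18.495)] = 0.948·0.57126 = 0.54156 g/L.

0.542 g/L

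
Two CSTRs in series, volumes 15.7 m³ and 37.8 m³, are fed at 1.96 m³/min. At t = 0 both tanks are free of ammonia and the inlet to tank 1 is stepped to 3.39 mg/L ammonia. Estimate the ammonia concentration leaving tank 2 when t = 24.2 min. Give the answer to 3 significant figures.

Each tank obeys Vᵢ dCᵢ/dt = Q(Cᵢ₋₁ − Cᵢ), so τᵢ = Vᵢ/Q.
τ₁ = 15.7/1.96 = 8.0102 min; τ₂ = 37.8/1.96 = 19.286 min.
Solving the cascade with C₁(0)=C₂(0)=0 gives C₂(t) = C_in[1 − (τ₁ e^(−t/τ₁) − τ₂ e^(−t/τ₂))/(τ₁ − τ₂)].
At t = 24.2: e^(−t/τ₁) = 0.048745, e^(−t/τ₂) = 0.28513.
C₂ = 3.39·[1 − (8.0102·0.048745 − 19.286·0.28513)/(-11.276)] = 3.39·0.54694 = 1.8541 mg/L.

1.85 mg/L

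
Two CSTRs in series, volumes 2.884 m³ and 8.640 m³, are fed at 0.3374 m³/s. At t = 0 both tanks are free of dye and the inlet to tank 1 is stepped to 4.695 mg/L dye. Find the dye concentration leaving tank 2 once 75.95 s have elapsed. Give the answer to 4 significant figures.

Each tank obeys Vᵢ dCᵢ/dt = Q(Cᵢ₋₁ − Cᵢ), so τᵢ = Vᵢ/Q.
τ₁ = 2.884/0.3374 = 8.54772 s; τ₂ = 8.640/0.3374 = 25.6076 s.
Tank 1: C₁ = C_in(1 − e^(−t/τ₁)). Tank 2 (τ₁ ≠ τ₂): C₂ = C_in[1 − (τ₁ e^(−t/τ₁) − τ₂ e^(−t/τ₂))/(τ₁ − τ₂)].
At t = 75.95: e^(−t/τ₁) = 0.000138393, e^(−t/τ₂) = 0.0515132.
C₂ = 4.695·[1 − (8.54772·0.000138393 − 25.6076·0.0515132)/(-17.0599)] = 4.695·0.922746 = 4.33229 mg/L.

4.332 mg/L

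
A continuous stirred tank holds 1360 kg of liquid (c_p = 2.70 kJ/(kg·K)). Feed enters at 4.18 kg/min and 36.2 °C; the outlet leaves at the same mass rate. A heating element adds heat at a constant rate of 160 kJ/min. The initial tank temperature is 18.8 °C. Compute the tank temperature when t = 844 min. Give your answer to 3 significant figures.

M c_p dT/dt = ṁ c_p (T_in − T) + Q̇.
Rearrange: dT/dt = (T_ss − T)/τ with τ = M/ṁ = 325.36 min and T_ss = T_in + Q̇/(ṁ c_p) = 50.377 °C.
This is linear first-order; T(t) = T_ss + (T₀ − T_ss) e^(−t/τ).
T(844) = 50.377 + (-31.577)·e^(−844/325.36) = 50.377 + (-31.577)·0.074716 = 48.018 °C.

48.0 °C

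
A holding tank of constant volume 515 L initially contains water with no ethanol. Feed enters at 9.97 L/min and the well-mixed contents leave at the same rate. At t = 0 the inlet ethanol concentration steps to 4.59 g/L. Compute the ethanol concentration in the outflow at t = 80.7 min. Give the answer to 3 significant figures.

Mass balance on the solute (V constant): V dC/dt = Q(C_in − C).
So dC/dt = (C_in − C)/τ with τ = V/Q = 515/9.97 = 51.655 min.
This is linear first-order; C(t) = C_in + (C₀ − C_in) e^(−t/τ).
C(80.7) = 4.59 + (0 − 4.59)·e^(−80.7/51.655) = 4.59 + (-4.5900)·0.20966 = 3.6277 g/L.

3.63 g/L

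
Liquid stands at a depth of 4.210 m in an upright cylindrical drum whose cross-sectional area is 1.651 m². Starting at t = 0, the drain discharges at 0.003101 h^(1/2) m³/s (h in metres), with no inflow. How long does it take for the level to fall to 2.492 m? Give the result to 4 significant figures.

A dh/dt = −Q_out = −0.003101 √h.
∫ h^(−1/2) dh = −(0.003101/A) ∫ dt, giving 2√h = 2√h₀ − (0.003101/A) t.
t = 2A(√h₀ − √h)/0.003101 = 2·1.651·(√4.210 − √2.492)/0.003101
  = 3.30200 × (2.05183 − 1.57861) / 0.003101 = 503.895 s.

503.9 s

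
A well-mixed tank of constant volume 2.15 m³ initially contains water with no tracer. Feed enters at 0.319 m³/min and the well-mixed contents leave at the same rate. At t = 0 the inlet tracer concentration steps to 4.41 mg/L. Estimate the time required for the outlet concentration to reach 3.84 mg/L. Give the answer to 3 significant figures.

Species balance: V dC/dt = Q(C_in − C) ⇒ τ = V/Q = 6.7398 min.
C(t) = C_in + (C₀ − C_in) e^(−t/τ). Set C = 3.84 and solve for t:
e^(−t/τ) = (C − C_in)/(C₀ − C_in) = (3.84 − 4.41)/(0 − 4.41) = 0.12925
t = −τ ln(…) = 6.7398 × 2.0460 = 13.790 min.

13.8 min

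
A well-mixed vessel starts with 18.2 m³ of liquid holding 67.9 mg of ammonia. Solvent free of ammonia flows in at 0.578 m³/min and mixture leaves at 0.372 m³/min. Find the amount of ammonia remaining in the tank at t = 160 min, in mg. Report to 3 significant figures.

10.5 mg

Let m(t) be the amount of ammonia. Volume: V(t) = V₀ + (Q_in − Q_out) t = 18.2 + 0.20600 t; V(160) = 51.160 m³.
No ammonia enters, so dm/dt = −Q_out · (m/V).
dm/m = −Q_out dt/(V₀ + 0.20600 t); integrating gives ln(m/m₀) = −(Q_out/(Q_in−Q_out)) ln(V/V₀).
m = m₀ (V₀/V)^(Q_out/(Q_in−Q_out)) = 67.9 × (18.2/51.160)^(1.8058) = 10.503 mg.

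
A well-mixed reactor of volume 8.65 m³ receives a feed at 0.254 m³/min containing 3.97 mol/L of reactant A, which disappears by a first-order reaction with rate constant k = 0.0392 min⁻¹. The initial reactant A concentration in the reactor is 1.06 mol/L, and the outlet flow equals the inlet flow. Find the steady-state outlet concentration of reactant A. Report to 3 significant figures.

Accumulation = in − out − consumed: V dC/dt = Q C_in − Q C − k V C.
Steady state (dC/dt = 0): C_ss = Q C_in/(Q + kV) = C_in/(1 + kV/Q).
C_ss = 0.254·3.97/(0.254 + 0.0392·8.65) = 1.0084/0.59308 = 1.7002 mol/L.

1.70 mol/L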